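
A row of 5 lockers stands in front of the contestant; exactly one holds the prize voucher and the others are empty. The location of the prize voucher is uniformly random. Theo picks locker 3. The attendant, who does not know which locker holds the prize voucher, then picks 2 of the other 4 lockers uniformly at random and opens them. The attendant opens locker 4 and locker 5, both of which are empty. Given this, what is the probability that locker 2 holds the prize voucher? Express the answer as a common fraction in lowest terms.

Apply Bayes' rule, conditioning on where the prize voucher actually is.
If it is in any of lockers 1, 2, and 3 (prior 1/5 each): the attendant picks exactly this set with probability 1/6 regardless, and none is the prize; weight (1/5)·(1/6) = 1/30 each.
If it is in either of lockers 4 and 5 (prior 1/5 each): that locker was opened and seen not to hold the prize — ruled out; weight (1/5)·0 = 0 each.
The weights sum to 1/10.
So P(the prize voucher in locker 2 | the attendant opened locker 4 and locker 5) = (1/30) / (1/10) = 1/3.

1/3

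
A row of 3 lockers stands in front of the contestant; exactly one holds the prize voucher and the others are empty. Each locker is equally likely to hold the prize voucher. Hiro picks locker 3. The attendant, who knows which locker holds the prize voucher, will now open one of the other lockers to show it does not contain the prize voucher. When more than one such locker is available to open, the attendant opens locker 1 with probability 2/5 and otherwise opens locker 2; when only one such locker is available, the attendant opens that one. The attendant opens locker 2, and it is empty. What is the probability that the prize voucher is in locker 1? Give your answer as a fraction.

5/8

Condition on the true location of the prize voucher.
If it is in locker 1 (prior 1/3): only locker 2 is available, probability 1; weight (1/3)·1 = 1/3.
If it is in locker 2 (prior 1/3): the attendant opened locker 2, so this case is ruled out; weight (1/3)·0 = 0.
If it is in locker 3 (prior 1/3): locker 1 is available but not opened, probability 3/5; weight (1/3)·(3/5) = 1/5.
The weights sum to 8/15.
So P(the prize voucher in locker 1 | the attendant opened locker 2) = (1/3) / (8/15) = 5/8.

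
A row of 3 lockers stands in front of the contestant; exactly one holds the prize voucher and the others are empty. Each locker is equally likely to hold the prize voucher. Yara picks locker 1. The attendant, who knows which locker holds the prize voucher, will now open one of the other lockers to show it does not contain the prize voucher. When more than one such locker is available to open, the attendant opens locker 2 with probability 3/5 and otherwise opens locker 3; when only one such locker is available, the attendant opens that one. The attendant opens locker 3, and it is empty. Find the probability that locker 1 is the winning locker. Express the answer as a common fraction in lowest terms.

2/7

Condition on the true location of the prize voucher.
If it is in locker 1 (prior 1/3): locker 2 is available but not opened, probability 2/5; weight (1/3)·(2/5) = 2/15.
If it is in locker 2 (prior 1/3): only locker 3 is available, probability 1; weight (1/3)·1 = 1/3.
If it is in locker 3 (prior 1/3): the attendant opened locker 3, so this case is ruled out; weight (1/3)·0 = 0.
The weights sum to 7/15.
So P(the prize voucher in locker 1 | the attendant opened locker 3) = (2/15) / (7/15) = 2/7.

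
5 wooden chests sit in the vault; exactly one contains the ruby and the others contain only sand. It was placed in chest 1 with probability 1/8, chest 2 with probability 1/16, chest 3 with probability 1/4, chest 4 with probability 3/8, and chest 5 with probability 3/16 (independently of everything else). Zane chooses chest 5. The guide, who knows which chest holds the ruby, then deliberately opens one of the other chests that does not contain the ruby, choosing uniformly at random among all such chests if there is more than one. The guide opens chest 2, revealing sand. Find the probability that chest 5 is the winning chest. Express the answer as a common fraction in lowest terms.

3/19

Condition on the true location of the ruby.
If it is in chest 1 (prior 1/8): the guide has 3 equally likely choices, so probability 1/3; weight (1/8)·(1/3) = 1/24.
If it is in chest 2 (prior 1/16): the guide opened chest 2, so this case is ruled out; weight (1/16)·0 = 0.
If it is in chest 3 (prior 1/4): the guide has 3 equally likely choices, so probability 1/3; weight (1/4)·(1/3) = 1/12.
If it is in chest 4 (prior 3/8): the guide has 3 equally likely choices, so probability 1/3; weight (3/8)·(1/3) = 1/8.
If it is in chest 5 (prior 3/16): the guide has 4 equally likely choices, so probability 1/4; weight (3/16)·(1/4) = 3/64.
The weights sum to 19/64.
So P(the ruby in chest 5 | the guide opened chest 2) = (3/64) / (19/64) = 3/19.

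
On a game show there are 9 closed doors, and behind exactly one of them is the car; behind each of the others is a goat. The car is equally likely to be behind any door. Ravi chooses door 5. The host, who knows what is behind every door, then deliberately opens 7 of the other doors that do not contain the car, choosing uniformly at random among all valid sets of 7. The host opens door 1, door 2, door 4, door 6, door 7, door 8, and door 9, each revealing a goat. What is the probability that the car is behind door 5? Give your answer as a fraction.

1/9

Apply Bayes' rule, conditioning on where the car actually is.
If it is behind any of doors 1, 2, 4, 6, 7, 8, and 9 (prior 1/9 each): that door was opened and seen not to hold the prize — ruled out; weight (1/9)·0 = 0 each.
If it is behind door 3 (prior 1/9): the host has no choice, probability 1; weight (1/9)·1 = 1/9.
If it is behind door 5 (prior 1/9): the host has 8 equally likely choices, so probability 1/8; weight (1/9)·(1/8) = 1/72.
The weights sum to 1/8.
So P(the car behind door 5 | the host opened door 1, door 2, door 4, door 6, door 7, door 8, and door 9) = (1/72) / (1/8) = 1/9.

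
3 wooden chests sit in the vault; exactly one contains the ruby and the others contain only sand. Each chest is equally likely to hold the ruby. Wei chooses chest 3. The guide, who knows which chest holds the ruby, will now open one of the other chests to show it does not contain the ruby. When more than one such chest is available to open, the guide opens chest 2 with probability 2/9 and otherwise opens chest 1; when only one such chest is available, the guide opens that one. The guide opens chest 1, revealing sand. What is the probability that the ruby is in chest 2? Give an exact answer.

9/16

Apply Bayes' rule, conditioning on where the ruby actually is.
If it is in chest 1 (prior 1/3): the guide opened chest 1, so this case is ruled out; weight (1/3)·0 = 0.
If it is in chest 2 (prior 1/3): only chest 1 is available, probability 1; weight (1/3)·1 = 1/3.
If it is in chest 3 (prior 1/3): chest 2 is available but not opened, probability 7/9; weight (1/3)·(7/9) = 7/27.
The weights sum to 16/27.
So P(the ruby in chest 2 | the guide opened chest 1) = (1/3) / (16/27) = 9/16.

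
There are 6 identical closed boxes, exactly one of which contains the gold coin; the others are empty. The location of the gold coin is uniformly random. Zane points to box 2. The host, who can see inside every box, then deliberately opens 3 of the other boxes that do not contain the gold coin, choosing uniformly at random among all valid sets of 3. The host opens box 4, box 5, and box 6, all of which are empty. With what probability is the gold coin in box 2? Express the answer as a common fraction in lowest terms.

1/6

Condition on the true location of the gold coin.
If it is in either of boxes 1 and 3 (prior 1/6 each): the host has 4 equally likely choices, so probability 1/4; weight (1/6)·(1/4) = 1/24 each.
If it is in box 2 (prior 1/6): the host has 10 equally likely choices, so probability 1/10; weight (1/6)·(1/10) = 1/60.
If it is in any of boxes 4, 5, and 6 (prior 1/6 each): that box was opened and seen not to hold the prize — ruled out; weight (1/6)·0 = 0 each.
The weights sum to 1/10.
So P(the gold coin in box 2 | the host opened box 4, box 5, and box 6) = (1/60) / (1/10) = 1/6.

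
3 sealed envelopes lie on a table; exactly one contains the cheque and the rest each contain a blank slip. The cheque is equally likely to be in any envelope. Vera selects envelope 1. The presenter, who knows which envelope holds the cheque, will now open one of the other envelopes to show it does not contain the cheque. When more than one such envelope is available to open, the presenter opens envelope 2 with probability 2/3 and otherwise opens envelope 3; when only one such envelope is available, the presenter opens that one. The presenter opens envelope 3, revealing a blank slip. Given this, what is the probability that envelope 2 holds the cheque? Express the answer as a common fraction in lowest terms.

Condition on the true location of the cheque.
If it is in envelope 1 (prior 1/3): envelope 2 is available but not opened, probability 1/3; weight (1/3)·(1/3) = 1/9.
If it is in envelope 2 (prior 1/3): only envelope 3 is available, probability 1; weight (1/3)·1 = 1/3.
If it is in envelope 3 (prior 1/3): the presenter opened envelope 3, so this case is ruled out; weight (1/3)·0 = 0.
The weights sum to 4/9.
So P(the cheque in envelope 2 | the presenter opened envelope 3) = (1/3) / (4/9) = 3/4.

3/4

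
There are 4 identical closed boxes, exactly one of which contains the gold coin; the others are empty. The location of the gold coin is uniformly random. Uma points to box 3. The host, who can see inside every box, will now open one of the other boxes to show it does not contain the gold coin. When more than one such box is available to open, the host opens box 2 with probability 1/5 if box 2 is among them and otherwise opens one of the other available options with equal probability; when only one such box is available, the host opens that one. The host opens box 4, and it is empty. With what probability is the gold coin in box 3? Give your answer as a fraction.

Condition on the true location of the gold coin.
If it is in box 1 (prior 1/4): box 2 is available but not opened, probability 4/5; weight (1/4)·(4/5) = 1/5.
If it is in box 2 (prior 1/4): box 2 holds the prize so is unavailable; the host chooses uniformly among the 2 others, probability 1/2; weight (1/4)·(1/2) = 1/8.
If it is in box 3 (prior 1/4): box 2 is available but not opened; box 4 gets probability (1 − 1/5)/2 = 2/5; weight (1/4)·(2/5) = 1/10.
If it is in box 4 (prior 1/4): the host opened box 4, so this case is ruled out; weight (1/4)·0 = 0.
The weights sum to 17/40.
So P(the gold coin in box 3 | the host opened box 4) = (1/10) / (17/40) = 4/17.

4/17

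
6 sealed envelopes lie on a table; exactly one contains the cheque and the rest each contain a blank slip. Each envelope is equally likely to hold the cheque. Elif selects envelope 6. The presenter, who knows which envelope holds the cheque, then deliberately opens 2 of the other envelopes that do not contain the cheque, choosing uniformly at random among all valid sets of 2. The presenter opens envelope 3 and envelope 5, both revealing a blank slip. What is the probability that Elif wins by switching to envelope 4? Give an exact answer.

Apply Bayes' rule, conditioning on where the cheque actually is.
If it is in any of envelopes 1, 2, and 4 (prior 1/6 each): the presenter has 6 equally likely choices, so probability 1/6; weight (1/6)·(1/6) = 1/36 each.
If it is in either of envelopes 3 and 5 (prior 1/6 each): that envelope was opened and seen not to hold the prize — ruled out; weight (1/6)·0 = 0 each.
If it is in envelope 6 (prior 1/6): the presenter has 10 equally likely choices, so probability 1/10; weight (1/6)·(1/10) = 1/60.
The weights sum to 1/10.
So P(the cheque in envelope 4 | the presenter opened envelope 3 and envelope 5) = (1/36) / (1/10) = 5/18.

5/18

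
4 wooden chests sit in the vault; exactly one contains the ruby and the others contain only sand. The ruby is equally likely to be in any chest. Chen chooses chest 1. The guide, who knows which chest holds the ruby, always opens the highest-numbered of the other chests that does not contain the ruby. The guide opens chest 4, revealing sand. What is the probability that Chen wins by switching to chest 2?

Apply Bayes' rule, conditioning on where the ruby actually is.
If it is in any of chests 1, 2, and 3 (prior 1/4 each): chest 4 is the highest-numbered option available, probability 1; weight (1/4)·1 = 1/4 each.
If it is in chest 4 (prior 1/4): the guide opened chest 4, so this case is ruled out; weight (1/4)·0 = 0.
The weights sum to 3/4.
So P(the ruby in chest 2 | the guide opened chest 4) = (1/4) / (3/4) = 1/3.

1/3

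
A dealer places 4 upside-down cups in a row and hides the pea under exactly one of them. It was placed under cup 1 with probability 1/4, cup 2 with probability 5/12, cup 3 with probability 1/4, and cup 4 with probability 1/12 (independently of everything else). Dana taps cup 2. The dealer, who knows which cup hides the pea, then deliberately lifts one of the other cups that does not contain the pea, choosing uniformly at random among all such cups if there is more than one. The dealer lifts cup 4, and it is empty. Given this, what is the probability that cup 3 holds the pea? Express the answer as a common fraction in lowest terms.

9/28

Consider each possible location of the pea in turn.
If it is under either of cups 1 and 3 (prior 1/4 each): the dealer has 2 equally likely choices, so probability 1/2; weight (1/4)·(1/2) = 1/8 each.
If it is under cup 2 (prior 5/12): the dealer has 3 equally likely choices, so probability 1/3; weight (5/12)·(1/3) = 5/36.
If it is under cup 4 (prior 1/12): the dealer opened cup 4, so this case is ruled out; weight (1/12)·0 = 0.
The weights sum to 7/18.
So P(the pea under cup 3 | the dealer opened cup 4) = (1/8) / (7/18) = 9/28.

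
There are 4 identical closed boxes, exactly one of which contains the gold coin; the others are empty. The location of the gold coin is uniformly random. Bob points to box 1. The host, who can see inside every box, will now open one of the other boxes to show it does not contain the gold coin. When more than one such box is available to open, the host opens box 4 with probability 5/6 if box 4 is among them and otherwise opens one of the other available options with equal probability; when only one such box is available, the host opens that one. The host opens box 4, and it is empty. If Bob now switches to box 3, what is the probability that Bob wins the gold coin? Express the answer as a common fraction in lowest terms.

1/3

Consider each possible location of the gold coin in turn.
If it is in any of boxes 1, 2, and 3 (prior 1/4 each): box 4 is available, opened with probability 5/6; weight (1/4)·(5/6) = 5/24 each.
If it is in box 4 (prior 1/4): the host opened box 4, so this case is ruled out; weight (1/4)·0 = 0.
The weights sum to 5/8.
So P(the gold coin in box 3 | the host opened box 4) = (5/24) / (5/8) = 1/3.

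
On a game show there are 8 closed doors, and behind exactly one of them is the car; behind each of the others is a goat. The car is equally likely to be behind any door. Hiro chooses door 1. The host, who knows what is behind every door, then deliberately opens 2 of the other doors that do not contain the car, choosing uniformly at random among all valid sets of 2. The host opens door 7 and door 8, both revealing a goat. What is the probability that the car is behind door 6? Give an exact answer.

Condition on the true location of the car.
If it is behind door 1 (prior 1/8): the host has 21 equally likely choices, so probability 1/21; weight (1/8)·(1/21) = 1/168.
If it is behind any of doors 2, 3, 4, 5, and 6 (prior 1/8 each): the host has 15 equally likely choices, so probability 1/15; weight (1/8)·(1/15) = 1/120 each.
If it is behind either of doors 7 and 8 (prior 1/8 each): that door was opened and seen not to hold the prize — ruled out; weight (1/8)·0 = 0 each.
The weights sum to 1/21.
So P(the car behind door 6 | the host opened door 7 and door 8) = (1/120) / (1/21) = 7/40.

7/40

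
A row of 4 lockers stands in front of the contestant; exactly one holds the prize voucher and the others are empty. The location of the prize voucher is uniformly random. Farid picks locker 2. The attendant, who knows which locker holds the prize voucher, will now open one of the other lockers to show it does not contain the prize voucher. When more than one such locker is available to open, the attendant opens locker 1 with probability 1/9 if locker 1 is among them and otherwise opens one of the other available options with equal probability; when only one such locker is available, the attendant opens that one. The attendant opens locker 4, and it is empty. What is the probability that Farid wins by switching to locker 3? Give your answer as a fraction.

Apply Bayes' rule, conditioning on where the prize voucher actually is.
If it is in locker 1 (prior 1/4): locker 1 holds the prize so is unavailable; the attendant chooses uniformly among the 2 others, probability 1/2; weight (1/4)·(1/2) = 1/8.
If it is in locker 2 (prior 1/4): locker 1 is available but not opened; locker 4 gets probability (1 − 1/9)/2 = 4/9; weight (1/4)·(4/9) = 1/9.
If it is in locker 3 (prior 1/4): locker 1 is available but not opened, probability 8/9; weight (1/4)·(8/9) = 2/9.
If it is in locker 4 (prior 1/4): the attendant opened locker 4, so this case is ruled out; weight (1/4)·0 = 0.
The weights sum to 11/24.
So P(the prize voucher in locker 3 | the attendant opened locker 4) = (2/9) / (11/24) = 16/33.

16/33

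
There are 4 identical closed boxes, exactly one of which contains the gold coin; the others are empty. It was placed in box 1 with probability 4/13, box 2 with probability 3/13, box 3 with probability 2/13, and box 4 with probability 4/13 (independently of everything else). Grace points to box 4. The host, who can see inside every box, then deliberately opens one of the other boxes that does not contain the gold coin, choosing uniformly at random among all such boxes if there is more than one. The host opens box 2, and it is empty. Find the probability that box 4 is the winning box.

4/13

Consider each possible location of the gold coin in turn.
If it is in box 1 (prior 4/13): the host has 2 equally likely choices, so probability 1/2; weight (4/13)·(1/2) = 2/13.
If it is in box 2 (prior 3/13): the host opened box 2, so this case is ruled out; weight (3/13)·0 = 0.
If it is in box 3 (prior 2/13): the host has 2 equally likely choices, so probability 1/2; weight (2/13)·(1/2) = 1/13.
If it is in box 4 (prior 4/13): the host has 3 equally likely choices, so probability 1/3; weight (4/13)·(1/3) = 4/39.
The weights sum to 1/3.
So P(the gold coin in box 4 | the host opened box 2) = (4/39) / (1/3) = 4/13.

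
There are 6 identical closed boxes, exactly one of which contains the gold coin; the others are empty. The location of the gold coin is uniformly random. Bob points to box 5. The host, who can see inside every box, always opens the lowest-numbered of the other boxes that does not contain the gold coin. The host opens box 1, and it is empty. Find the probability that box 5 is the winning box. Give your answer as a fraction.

1/5

Apply Bayes' rule, conditioning on where the gold coin actually is.
If it is in box 1 (prior 1/6): the host opened box 1, so this case is ruled out; weight (1/6)·0 = 0.
If it is in any of boxes 2, 3, 4, 5, and 6 (prior 1/6 each): box 1 is the lowest-numbered option available, probability 1; weight (1/6)·1 = 1/6 each.
The weights sum to 5/6.
So P(the gold coin in box 5 | the host opened box 1) = (1/6) / (5/6) = 1/5.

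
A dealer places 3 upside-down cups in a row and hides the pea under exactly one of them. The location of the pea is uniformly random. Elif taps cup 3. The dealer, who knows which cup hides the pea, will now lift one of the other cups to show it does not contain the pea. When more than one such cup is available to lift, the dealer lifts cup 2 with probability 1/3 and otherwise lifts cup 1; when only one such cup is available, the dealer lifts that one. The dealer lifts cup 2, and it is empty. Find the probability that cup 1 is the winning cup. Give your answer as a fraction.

Apply Bayes' rule, conditioning on where the pea actually is.
If it is under cup 1 (prior 1/3): only cup 2 is available, probability 1; weight (1/3)·1 = 1/3.
If it is under cup 2 (prior 1/3): the dealer opened cup 2, so this case is ruled out; weight (1/3)·0 = 0.
If it is under cup 3 (prior 1/3): cup 2 is available, opened with probability 1/3; weight (1/3)·(1/3) = 1/9.
The weights sum to 4/9.
So P(the pea under cup 1 | the dealer opened cup 2) = (1/3) / (4/9) = 3/4.

3/4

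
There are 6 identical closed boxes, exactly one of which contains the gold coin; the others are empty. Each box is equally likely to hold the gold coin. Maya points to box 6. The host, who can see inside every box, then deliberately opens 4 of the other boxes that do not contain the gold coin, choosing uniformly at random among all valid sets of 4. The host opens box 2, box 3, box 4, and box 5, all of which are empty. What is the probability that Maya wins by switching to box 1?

5/6

Condition on the true location of the gold coin.
If it is in box 1 (prior 1/6): the host has no choice, probability 1; weight (1/6)·1 = 1/6.
If it is in any of boxes 2, 3, 4, and 5 (prior 1/6 each): that box was opened and seen not to hold the prize — ruled out; weight (1/6)·0 = 0 each.
If it is in box 6 (prior 1/6): the host has 5 equally likely choices, so probability 1/5; weight (1/6)·(1/5) = 1/30.
The weights sum to 1/5.
So P(the gold coin in box 1 | the host opened box 2, box 3, box 4, and box 5) = (1/6) / (1/5) = 5/6.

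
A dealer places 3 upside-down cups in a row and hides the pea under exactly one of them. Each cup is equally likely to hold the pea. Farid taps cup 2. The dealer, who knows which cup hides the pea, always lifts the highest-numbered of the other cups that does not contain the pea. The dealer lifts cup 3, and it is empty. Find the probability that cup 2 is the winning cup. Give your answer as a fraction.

1/2

Apply Bayes' rule, conditioning on where the pea actually is.
If it is under either of cups 1 and 2 (prior 1/3 each): cup 3 is the highest-numbered option available, probability 1; weight (1/3)·1 = 1/3 each.
If it is under cup 3 (prior 1/3): the dealer opened cup 3, so this case is ruled out; weight (1/3)·0 = 0.
The weights sum to 2/3.
So P(the pea under cup 2 | the dealer opened cup 3) = (1/3) / (2/3) = 1/2.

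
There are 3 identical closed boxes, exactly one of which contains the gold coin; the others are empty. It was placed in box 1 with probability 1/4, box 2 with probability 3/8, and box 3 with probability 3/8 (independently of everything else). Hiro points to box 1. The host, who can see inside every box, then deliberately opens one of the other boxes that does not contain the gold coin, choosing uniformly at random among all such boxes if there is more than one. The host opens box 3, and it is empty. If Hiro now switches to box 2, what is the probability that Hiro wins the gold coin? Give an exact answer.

Apply Bayes' rule, conditioning on where the gold coin actually is.
If it is in box 1 (prior 1/4): the host has 2 equally likely choices, so probability 1/2; weight (1/4)·(1/2) = 1/8.
If it is in box 2 (prior 3/8): the host has no choice, probability 1; weight (3/8)·1 = 3/8.
If it is in box 3 (prior 3/8): the host opened box 3, so this case is ruled out; weight (3/8)·0 = 0.
The weights sum to 1/2.
So P(the gold coin in box 2 | the host opened box 3) = (3/8) / (1/2) = 3/4.

3/4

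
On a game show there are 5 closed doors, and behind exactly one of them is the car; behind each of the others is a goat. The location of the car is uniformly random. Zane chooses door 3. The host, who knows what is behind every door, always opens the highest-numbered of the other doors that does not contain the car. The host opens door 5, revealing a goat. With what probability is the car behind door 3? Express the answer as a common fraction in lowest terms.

Consider each possible location of the car in turn.
If it is behind any of doors 1, 2, 3, and 4 (prior 1/5 each): door 5 is the highest-numbered option available, probability 1; weight (1/5)·1 = 1/5 each.
If it is behind door 5 (prior 1/5): the host opened door 5, so this case is ruled out; weight (1/5)·0 = 0.
The weights sum to 4/5.
So P(the car behind door 3 | the host opened door 5) = (1/5) / (4/5) = 1/4.

1/4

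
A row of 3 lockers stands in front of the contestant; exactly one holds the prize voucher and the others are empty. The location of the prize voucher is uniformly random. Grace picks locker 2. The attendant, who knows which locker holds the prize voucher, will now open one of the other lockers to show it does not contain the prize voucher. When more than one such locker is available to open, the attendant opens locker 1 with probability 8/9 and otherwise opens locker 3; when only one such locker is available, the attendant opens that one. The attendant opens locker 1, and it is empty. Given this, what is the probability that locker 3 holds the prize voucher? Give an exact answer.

9/17

Consider each possible location of the prize voucher in turn.
If it is in locker 1 (prior 1/3): the attendant opened locker 1, so this case is ruled out; weight (1/3)·0 = 0.
If it is in locker 2 (prior 1/3): locker 1 is available, opened with probability 8/9; weight (1/3)·(8/9) = 8/27.
If it is in locker 3 (prior 1/3): only locker 1 is available, probability 1; weight (1/3)·1 = 1/3.
The weights sum to 17/27.
So P(the prize voucher in locker 3 | the attendant opened locker 1) = (1/3) / (17/27) = 9/17.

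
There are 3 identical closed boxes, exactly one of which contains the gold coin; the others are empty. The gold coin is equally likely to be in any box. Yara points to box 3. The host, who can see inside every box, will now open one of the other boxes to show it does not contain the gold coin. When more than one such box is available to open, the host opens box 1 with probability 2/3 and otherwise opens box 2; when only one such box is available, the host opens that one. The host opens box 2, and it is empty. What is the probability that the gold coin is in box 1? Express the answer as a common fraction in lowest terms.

Apply Bayes' rule, conditioning on where the gold coin actually is.
If it is in box 1 (prior 1/3): only box 2 is available, probability 1; weight (1/3)·1 = 1/3.
If it is in box 2 (prior 1/3): the host opened box 2, so this case is ruled out; weight (1/3)·0 = 0.
If it is in box 3 (prior 1/3): box 1 is available but not opened, probability 1/3; weight (1/3)·(1/3) = 1/9.
The weights sum to 4/9.
So P(the gold coin in box 1 | the host opened box 2) = (1/3) / (4/9) = 3/4.

3/4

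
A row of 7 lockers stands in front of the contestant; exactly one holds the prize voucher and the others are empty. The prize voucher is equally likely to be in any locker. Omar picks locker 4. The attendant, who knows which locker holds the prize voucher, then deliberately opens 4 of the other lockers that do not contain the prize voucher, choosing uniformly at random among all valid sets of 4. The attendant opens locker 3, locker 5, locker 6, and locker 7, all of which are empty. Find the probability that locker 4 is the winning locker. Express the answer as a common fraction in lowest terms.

Apply Bayes' rule, conditioning on where the prize voucher actually is.
If it is in either of lockers 1 and 2 (prior 1/7 each): the attendant has 5 equally likely choices, so probability 1/5; weight (1/7)·(1/5) = 1/35 each.
If it is in any of lockers 3, 5, 6, and 7 (prior 1/7 each): that locker was opened and seen not to hold the prize — ruled out; weight (1/7)·0 = 0 each.
If it is in locker 4 (prior 1/7): the attendant has 15 equally likely choices, so probability 1/15; weight (1/7)·(1/15) = 1/105.
The weights sum to 1/15.
So P(the prize voucher in locker 4 | the attendant opened locker 3, locker 5, locker 6, and locker 7) = (1/105) / (1/15) = 1/7.

1/7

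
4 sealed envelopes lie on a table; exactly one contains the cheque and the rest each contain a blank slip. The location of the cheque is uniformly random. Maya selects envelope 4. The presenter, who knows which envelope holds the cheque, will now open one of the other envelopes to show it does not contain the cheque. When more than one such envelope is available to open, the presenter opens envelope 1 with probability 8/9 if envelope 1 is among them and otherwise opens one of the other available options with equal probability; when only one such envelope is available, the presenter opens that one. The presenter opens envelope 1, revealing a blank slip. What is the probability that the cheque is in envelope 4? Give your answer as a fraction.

1/3

Apply Bayes' rule, conditioning on where the cheque actually is.
If it is in envelope 1 (prior 1/4): the presenter opened envelope 1, so this case is ruled out; weight (1/4)·0 = 0.
If it is in any of envelopes 2, 3, and 4 (prior 1/4 each): envelope 1 is available, opened with probability 8/9; weight (1/4)·(8/9) = 2/9 each.
The weights sum to 2/3.
So P(the cheque in envelope 4 | the presenter opened envelope 1) = (2/9) / (2/3) = 1/3.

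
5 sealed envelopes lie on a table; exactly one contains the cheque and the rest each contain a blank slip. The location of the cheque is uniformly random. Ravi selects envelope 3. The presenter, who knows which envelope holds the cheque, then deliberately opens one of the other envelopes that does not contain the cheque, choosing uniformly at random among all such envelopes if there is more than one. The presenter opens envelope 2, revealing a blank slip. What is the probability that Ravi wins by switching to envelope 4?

Consider each possible location of the cheque in turn.
If it is in any of envelopes 1, 4, and 5 (prior 1/5 each): the presenter has 3 equally likely choices, so probability 1/3; weight (1/5)·(1/3) = 1/15 each.
If it is in envelope 2 (prior 1/5): the presenter opened envelope 2, so this case is ruled out; weight (1/5)·0 = 0.
If it is in envelope 3 (prior 1/5): the presenter has 4 equally likely choices, so probability 1/4; weight (1/5)·(1/4) = 1/20.
The weights sum to 1/4.
So P(the cheque in envelope 4 | the presenter opened envelope 2) = (1/15) / (1/4) = 4/15.

4/15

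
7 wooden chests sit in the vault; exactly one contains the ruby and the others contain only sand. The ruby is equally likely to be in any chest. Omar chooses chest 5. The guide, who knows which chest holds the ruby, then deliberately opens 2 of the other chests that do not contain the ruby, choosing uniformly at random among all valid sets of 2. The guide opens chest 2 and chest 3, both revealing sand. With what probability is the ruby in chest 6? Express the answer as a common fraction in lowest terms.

3/14

Consider each possible location of the ruby in turn.
If it is in any of chests 1, 4, 6, and 7 (prior 1/7 each): the guide has 10 equally likely choices, so probability 1/10; weight (1/7)·(1/10) = 1/70 each.
If it is in either of chests 2 and 3 (prior 1/7 each): that chest was opened and seen not to hold the prize — ruled out; weight (1/7)·0 = 0 each.
If it is in chest 5 (prior 1/7): the guide has 15 equally likely choices, so probability 1/15; weight (1/7)·(1/15) = 1/105.
The weights sum to 1/15.
So P(the ruby in chest 6 | the guide opened chest 2 and chest 3) = (1/70) / (1/15) = 3/14.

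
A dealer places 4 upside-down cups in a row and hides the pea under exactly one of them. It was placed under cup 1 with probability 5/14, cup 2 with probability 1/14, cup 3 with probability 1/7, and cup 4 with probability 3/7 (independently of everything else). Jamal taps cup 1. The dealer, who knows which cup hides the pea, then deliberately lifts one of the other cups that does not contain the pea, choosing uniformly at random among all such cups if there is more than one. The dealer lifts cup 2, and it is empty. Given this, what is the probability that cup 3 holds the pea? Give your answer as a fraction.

Apply Bayes' rule, conditioning on where the pea actually is.
If it is under cup 1 (prior 5/14): the dealer has 3 equally likely choices, so probability 1/3; weight (5/14)·(1/3) = 5/42.
If it is under cup 2 (prior 1/14): the dealer opened cup 2, so this case is ruled out; weight (1/14)·0 = 0.
If it is under cup 3 (prior 1/7): the dealer has 2 equally likely choices, so probability 1/2; weight (1/7)·(1/2) = 1/14.
If it is under cup 4 (prior 3/7): the dealer has 2 equally likely choices, so probability 1/2; weight (3/7)·(1/2) = 3/14.
The weights sum to 17/42.
So P(the pea under cup 3 | the dealer opened cup 2) = (1/14) / (17/42) = 3/17.

3/17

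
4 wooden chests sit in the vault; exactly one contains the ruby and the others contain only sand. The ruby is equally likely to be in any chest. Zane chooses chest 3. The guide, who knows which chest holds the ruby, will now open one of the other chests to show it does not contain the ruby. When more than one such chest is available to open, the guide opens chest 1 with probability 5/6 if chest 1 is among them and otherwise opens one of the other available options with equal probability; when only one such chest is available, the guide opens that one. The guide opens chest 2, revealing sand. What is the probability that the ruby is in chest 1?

2/3

Consider each possible location of the ruby in turn.
If it is in chest 1 (prior 1/4): chest 1 holds the prize so is unavailable; the guide chooses uniformly among the 2 others, probability 1/2; weight (1/4)·(1/2) = 1/8.
If it is in chest 2 (prior 1/4): the guide opened chest 2, so this case is ruled out; weight (1/4)·0 = 0.
If it is in chest 3 (prior 1/4): chest 1 is available but not opened; chest 2 gets probability (1 − 5/6)/2 = 1/12; weight (1/4)·(1/12) = 1/48.
If it is in chest 4 (prior 1/4): chest 1 is available but not opened, probability 1/6; weight (1/4)·(1/6) = 1/24.
The weights sum to 3/16.
So P(the ruby in chest 1 | the guide opened chest 2) = (1/8) / (3/16) = 2/3.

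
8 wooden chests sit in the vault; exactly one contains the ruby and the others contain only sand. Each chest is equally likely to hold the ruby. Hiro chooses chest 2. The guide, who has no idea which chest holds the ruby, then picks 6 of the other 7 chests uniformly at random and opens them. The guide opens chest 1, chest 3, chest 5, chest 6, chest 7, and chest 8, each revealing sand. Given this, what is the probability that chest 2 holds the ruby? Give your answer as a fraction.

1/2

Consider each possible location of the ruby in turn.
If it is in any of chests 1, 3, 5, 6, 7, and 8 (prior 1/8 each): that chest was opened and seen not to hold the prize — ruled out; weight (1/8)·0 = 0 each.
If it is in either of chests 2 and 4 (prior 1/8 each): the guide picks exactly this set with probability 1/7 regardless, and none is the prize; weight (1/8)·(1/7) = 1/56 each.
The weights sum to 1/28.
So P(the ruby in chest 2 | the guide opened chest 1, chest 3, chest 5, chest 6, chest 7, and chest 8) = (1/56) / (1/28) = 1/2.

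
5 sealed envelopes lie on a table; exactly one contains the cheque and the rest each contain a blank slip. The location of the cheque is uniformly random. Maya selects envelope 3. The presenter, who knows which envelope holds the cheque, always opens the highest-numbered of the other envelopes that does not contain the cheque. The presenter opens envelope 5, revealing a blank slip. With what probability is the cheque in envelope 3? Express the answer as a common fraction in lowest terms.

Apply Bayes' rule, conditioning on where the cheque actually is.
If it is in any of envelopes 1, 2, 3, and 4 (prior 1/5 each): envelope 5 is the highest-numbered option available, probability 1; weight (1/5)·1 = 1/5 each.
If it is in envelope 5 (prior 1/5): the presenter opened envelope 5, so this case is ruled out; weight (1/5)·0 = 0.
The weights sum to 4/5.
So P(the cheque in envelope 3 | the presenter opened envelope 5) = (1/5) / (4/5) = 1/4.

1/4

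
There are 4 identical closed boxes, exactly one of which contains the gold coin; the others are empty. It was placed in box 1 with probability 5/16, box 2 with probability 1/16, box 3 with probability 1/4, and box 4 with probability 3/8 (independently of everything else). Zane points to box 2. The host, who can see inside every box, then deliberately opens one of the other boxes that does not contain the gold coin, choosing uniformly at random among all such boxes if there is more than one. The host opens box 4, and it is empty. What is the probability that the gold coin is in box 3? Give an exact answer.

12/29

Apply Bayes' rule, conditioning on where the gold coin actually is.
If it is in box 1 (prior 5/16): the host has 2 equally likely choices, so probability 1/2; weight (5/16)·(1/2) = 5/32.
If it is in box 2 (prior 1/16): the host has 3 equally likely choices, so probability 1/3; weight (1/16)·(1/3) = 1/48.
If it is in box 3 (prior 1/4): the host has 2 equally likely choices, so probability 1/2; weight (1/4)·(1/2) = 1/8.
If it is in box 4 (prior 3/8): the host opened box 4, so this case is ruled out; weight (3/8)·0 = 0.
The weights sum to 29/96.
So P(the gold coin in box 3 | the host opened box 4) = (1/8) / (29/96) = 12/29.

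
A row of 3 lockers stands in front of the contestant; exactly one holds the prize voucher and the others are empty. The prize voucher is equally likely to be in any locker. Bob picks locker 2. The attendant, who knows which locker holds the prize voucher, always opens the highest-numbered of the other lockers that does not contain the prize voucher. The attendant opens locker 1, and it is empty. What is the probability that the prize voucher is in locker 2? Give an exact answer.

0

Apply Bayes' rule, conditioning on where the prize voucher actually is.
If it is in locker 1 (prior 1/3): the attendant opened locker 1, so this case is ruled out; weight (1/3)·0 = 0.
If it is in locker 2 (prior 1/3): the attendant would have opened locker 3 instead, probability 0; weight (1/3)·0 = 0.
If it is in locker 3 (prior 1/3): locker 1 is the highest-numbered option available, probability 1; weight (1/3)·1 = 1/3.
The weights sum to 1/3.
So P(the prize voucher in locker 2 | the attendant opened locker 1) = 0 / (1/3) = 0.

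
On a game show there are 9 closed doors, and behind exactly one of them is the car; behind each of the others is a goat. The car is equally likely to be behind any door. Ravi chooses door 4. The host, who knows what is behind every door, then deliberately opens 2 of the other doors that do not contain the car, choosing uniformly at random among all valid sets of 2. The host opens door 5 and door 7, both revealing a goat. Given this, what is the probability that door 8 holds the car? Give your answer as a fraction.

4/27

Condition on the true location of the car.
If it is behind any of doors 1, 2, 3, 6, 8, and 9 (prior 1/9 each): the host has 21 equally likely choices, so probability 1/21; weight (1/9)·(1/21) = 1/189 each.
If it is behind door 4 (prior 1/9): the host has 28 equally likely choices, so probability 1/28; weight (1/9)·(1/28) = 1/252.
If it is behind either of doors 5 and 7 (prior 1/9 each): that door was opened and seen not to hold the prize — ruled out; weight (1/9)·0 = 0 each.
The weights sum to 1/28.
So P(the car behind door 8 | the host opened door 5 and door 7) = (1/189) / (1/28) = 4/27.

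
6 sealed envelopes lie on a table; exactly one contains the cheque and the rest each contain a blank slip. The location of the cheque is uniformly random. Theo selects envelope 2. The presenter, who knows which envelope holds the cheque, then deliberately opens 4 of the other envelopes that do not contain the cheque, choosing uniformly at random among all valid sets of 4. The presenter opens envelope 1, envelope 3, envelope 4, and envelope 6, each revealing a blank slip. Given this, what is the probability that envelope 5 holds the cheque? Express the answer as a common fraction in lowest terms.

Apply Bayes' rule, conditioning on where the cheque actually is.
If it is in any of envelopes 1, 3, 4, and 6 (prior 1/6 each): that envelope was opened and seen not to hold the prize — ruled out; weight (1/6)·0 = 0 each.
If it is in envelope 2 (prior 1/6): the presenter has 5 equally likely choices, so probability 1/5; weight (1/6)·(1/5) = 1/30.
If it is in envelope 5 (prior 1/6): the presenter has no choice, probability 1; weight (1/6)·1 = 1/6.
The weights sum to 1/5.
So P(the cheque in envelope 5 | the presenter opened envelope 1, envelope 3, envelope 4, and envelope 6) = (1/6) / (1/5) = 5/6.

5/6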